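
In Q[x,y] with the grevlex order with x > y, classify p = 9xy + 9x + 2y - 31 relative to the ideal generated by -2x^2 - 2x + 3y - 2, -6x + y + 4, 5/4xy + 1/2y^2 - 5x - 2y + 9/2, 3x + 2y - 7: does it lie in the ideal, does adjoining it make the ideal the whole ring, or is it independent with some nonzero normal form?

First compute the reduced Gröbner basis of I by Buchberger's algorithm.
f_1 = -2x^2 - 2x + 3y - 2, LT = x^2.
f_2 = -6x + y + 4, LT = x.
f_3 = 5/4xy + 1/2y^2 - 5x - 2y + 9/2, LT = xy.
f_4 = 3x + 2y - 7, LT = x.

S(f_1,f_2): lcm = x^2. S = 1/6xy + 5/3x - 3/2y + 1.
  leading term xy: subtract (-1/36y)·f_2 from 1/6xy + 5/3x - 3/2y + 1 → 1/36y^2 + 5/3x - 25/18y + 1
  leading term y^2: no divisor's leading term divides it; move 1/36y^2 to the remainder.
  leading term x: subtract (-5/18)·f_2 from 5/3x - 25/18y + 1 → -10/9y + 19/9
  leading term y: no divisor's leading term divides it; move -10/9y to the remainder.
  leading term 1: no divisor's leading term divides it; move 19/9 to the remainder.
  remainder 1/36y^2 - 10/9y + 19/9 ≠ 0; add h_5 = 1/36y^2 - 10/9y + 19/9 to the basis.

S(f_1,f_3): lcm = x^2y. S = -2/5xy^2 + 4x^2 + 13/5xy - 3/2y^2 - 18/5x + y.
  leading term xy^2: subtract (1/15y^2)·f_2 from -2/5xy^2 + 4x^2 + 13/5xy - 3/2y^2 - 18/5x + y → -1/15y^3 + 4x^2 + 13/5xy - 53/30y^2 - 18/5x + y
  leading term y^3: subtract (-12/5y)·h_5 from -1/15y^3 + 4x^2 + 13/5xy - 53/30y^2 - 18/5x + y → 4x^2 + 13/5xy - 133/30y^2 - 18/5x + 91/15y
  leading term x^2: subtract (-2)·f_1 from 4x^2 + 13/5xy - 133/30y^2 - 18/5x + 91/15y → 13/5xy - 133/30y^2 - 38/5x + 181/15y - 4
  leading term xy: subtract (-13/30y)·f_2 from 13/5xy - 133/30y^2 - 38/5x + 181/15y - 4 → -4y^2 - 38/5x + 69/5y - 4
  leading term y^2: subtract (-144)·h_5 from -4y^2 - 38/5x + 69/5y - 4 → -38/5x - 731/5y + 300
  leading term x: subtract (19/15)·f_2 from -38/5x - 731/5y + 300 → -2212/15y + 4424/15
  leading term y: no divisor's leading term divides it; move -2212/15y to the remainder.
  leading term 1: no divisor's leading term divides it; move 4424/15 to the remainder.
  remainder -2212/15y + 4424/15 ≠ 0; add h_6 = -2212/15y + 4424/15 to the basis.

The other S-polynomials (S(f_1,f_4), S(f_2,f_3), S(f_2,f_4), S(f_3,f_4), S(f_1,h_5), S(f_2,h_5), S(f_3,h_5), S(f_4,h_5), S(f_1,h_6), S(f_2,h_6), S(f_3,h_6), S(f_4,h_6), S(h_5,h_6)) all reduce to 0 modulo the current basis, so we have a Gröbner basis.
Inter-reduce: drop elements whose leading term is divisible by another's, tail-reduce, and make monic.
Reduced Gröbner basis: {x - 1, y - 2}.
Label its elements g_1 = x - 1, g_2 = y - 2.

Reduce p = 9xy + 9x + 2y - 31 modulo G:
  leading term xy: subtract (9y)·g_1 from 9xy + 9x + 2y - 31 → 9x + 11y - 31
  leading term x: subtract (9)·g_1 from 9x + 11y - 31 → 11y - 22
  leading term y: subtract (11)·g_2 from 11y - 22 → 0
  normal form = 0.
Since the normal form is 0, p ∈ I.

Ideal membership is decidable via reduction modulo a Gröbner basis.

9xy + 9x + 2y - 31 lies in I (it reduces to 0).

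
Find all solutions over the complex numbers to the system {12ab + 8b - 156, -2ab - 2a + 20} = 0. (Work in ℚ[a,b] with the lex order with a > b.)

Compute a lex Gröbner basis by Buchberger's algorithm.
f_1 = 12ab + 8b - 156, LT = ab.
f_2 = -2ab - 2a + 20, LT = ab.

S(f_1,f_2): lcm = ab. S = -a + ⅔b - 3.
  leading term a: no divisor's leading term divides it; move -a to the remainder.
  leading term b: no divisor's leading term divides it; move ⅔b to the remainder.
  leading term 1: no divisor's leading term divides it; move -3 to the remainder.
  remainder -a + ⅔b - 3 ≠ 0; add h_3 = -a + ⅔b - 3 to the basis.

S(f_1,h_3): lcm = ab. S = ⅔b² - 7/3b - 13.
  leading term b²: no divisor's leading term divides it; move ⅔b² to the remainder.
  leading term b: no divisor's leading term divides it; move -7/3b to the remainder.
  leading term 1: no divisor's leading term divides it; move -13 to the remainder.
  remainder ⅔b² - 7/3b - 13 ≠ 0; add h_4 = ⅔b² - 7/3b - 13 to the basis.

The other S-polynomials (S(f_2,h_3), S(f_1,h_4), S(f_2,h_4), S(h_3,h_4)) all reduce to 0 modulo the current basis, so we have a Gröbner basis.
Inter-reduce: drop elements whose leading term is divisible by another's, tail-reduce, and make monic.
Reduced Gröbner basis: {a - ⅔b + 3, b² - 7/2b - 39/2}.

The lex basis is triangular: the last element involves only b. Solving b² - 7/2b - 39/2 = 0 gives b ∈ {-3, 13/2}; substituting each value into the earlier elements determines the remaining variables.
  b = -3: the earlier basis element becomes a + 5 = 0, giving a = -5 — point (-5, -3).
  b = 13/2: the earlier basis element becomes a - 4/3 = 0, giving a = 4/3 — point (4/3, 13/2).
Check: every point annihilates each of the original generators.

{(-5, -3), (4/3, 13/2)}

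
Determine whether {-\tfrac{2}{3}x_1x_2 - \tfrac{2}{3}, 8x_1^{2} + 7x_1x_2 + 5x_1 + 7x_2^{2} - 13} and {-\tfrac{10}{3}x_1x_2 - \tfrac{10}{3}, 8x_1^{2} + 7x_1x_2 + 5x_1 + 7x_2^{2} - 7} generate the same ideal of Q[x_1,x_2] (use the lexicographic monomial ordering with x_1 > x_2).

Two ideals are equal iff their reduced Gröbner bases coincide (the reduced basis is unique for a fixed ordering).
Buchberger on the first generating set:
f_1 = -\tfrac{2}{3}x_1x_2 - \tfrac{2}{3}, LT = x_1x_2.
f_2 = 8x_1^{2} + 7x_1x_2 + 5x_1 + 7x_2^{2} - 13, LT = x_1^{2}.

S(f_1,f_2): lcm = x_1^{2}x_2. S = -\tfrac{7}{8}x_1x_2^{2} - \tfrac{5}{8}x_1x_2 + x_1 - \tfrac{7}{8}x_2^{3} + \tfrac{13}{8}x_2.
  reduce S modulo (f_1, f_2):
  remainder x_1 - \tfrac{7}{8}x_2^{3} + \tfrac{5}{2}x_2 + \tfrac{5}{8} ≠ 0; add g_3 = x_1 - \tfrac{7}{8}x_2^{3} + \tfrac{5}{2}x_2 + \tfrac{5}{8} to the basis.

S(f_1,g_3): lcm = x_1x_2. S = \tfrac{7}{8}x_2^{4} - \tfrac{5}{2}x_2^{2} - \tfrac{5}{8}x_2 + 1.
  reduce S modulo (f_1, f_2, g_3):
  remainder \tfrac{7}{8}x_2^{4} - \tfrac{5}{2}x_2^{2} - \tfrac{5}{8}x_2 + 1 ≠ 0; add g_4 = \tfrac{7}{8}x_2^{4} - \tfrac{5}{2}x_2^{2} - \tfrac{5}{8}x_2 + 1 to the basis.

The other S-polynomials (S(f_2,g_3), S(f_1,g_4), S(f_2,g_4), S(g_3,g_4)) all reduce to 0 modulo the current basis, so we have a Gröbner basis.
Inter-reduce: drop elements whose leading term is divisible by another's, tail-reduce, and make monic.
Reduced Gröbner basis: {x_1 - \tfrac{7}{8}x_2^{3} + \tfrac{5}{2}x_2 + \tfrac{5}{8}, x_2^{4} - \tfrac{20}{7}x_2^{2} - \tfrac{5}{7}x_2 + \tfrac{8}{7}}.

Buchberger on the second generating set:
h_1 = -\tfrac{10}{3}x_1x_2 - \tfrac{10}{3}, LT = x_1x_2.
h_2 = 8x_1^{2} + 7x_1x_2 + 5x_1 + 7x_2^{2} - 7, LT = x_1^{2}.

S(h_1,h_2): lcm = x_1^{2}x_2. S = -\tfrac{7}{8}x_1x_2^{2} - \tfrac{5}{8}x_1x_2 + x_1 - \tfrac{7}{8}x_2^{3} + \tfrac{7}{8}x_2.
  reduce S modulo (h_1, h_2):
  remainder x_1 - \tfrac{7}{8}x_2^{3} + \tfrac{7}{4}x_2 + \tfrac{5}{8} ≠ 0; add k_3 = x_1 - \tfrac{7}{8}x_2^{3} + \tfrac{7}{4}x_2 + \tfrac{5}{8} to the basis.

S(h_1,k_3): lcm = x_1x_2. S = \tfrac{7}{8}x_2^{4} - \tfrac{7}{4}x_2^{2} - \tfrac{5}{8}x_2 + 1.
  reduce S modulo (h_1, h_2, k_3):
  remainder \tfrac{7}{8}x_2^{4} - \tfrac{7}{4}x_2^{2} - \tfrac{5}{8}x_2 + 1 ≠ 0; add k_4 = \tfrac{7}{8}x_2^{4} - \tfrac{7}{4}x_2^{2} - \tfrac{5}{8}x_2 + 1 to the basis.

The other S-polynomials (S(h_2,k_3), S(h_1,k_4), S(h_2,k_4), S(k_3,k_4)) all reduce to 0 modulo the current basis, so we have a Gröbner basis.
Inter-reduce: drop elements whose leading term is divisible by another's, tail-reduce, and make monic.
Reduced Gröbner basis: {x_1 - \tfrac{7}{8}x_2^{3} + \tfrac{7}{4}x_2 + \tfrac{5}{8}, x_2^{4} - 2x_2^{2} - \tfrac{5}{7}x_2 + \tfrac{8}{7}}.

Since the reduced bases disagree, the two ideals are not the same.

No, the ideals differ.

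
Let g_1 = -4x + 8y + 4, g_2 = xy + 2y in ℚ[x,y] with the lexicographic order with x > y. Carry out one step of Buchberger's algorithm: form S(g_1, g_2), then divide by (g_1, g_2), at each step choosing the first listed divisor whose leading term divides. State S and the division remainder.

lcm(LM(g_1), LM(g_2)) = xy.
S = (lcm/LT(g_1))·g_1 − (lcm/LT(g_2))·g_2 = -2y² - 3y.
Reduce S modulo (g_1, g_2) in that order:
  leading term y²: no divisor's leading term divides it; move -2y² to the remainder.
  leading term y: no divisor's leading term divides it; move -3y to the remainder.
The remainder -2y² - 3y is nonzero, so it would be added as the next basis element.

S(g_1, g_2) = -2y² - 3y; remainder on division = -2y² - 3y.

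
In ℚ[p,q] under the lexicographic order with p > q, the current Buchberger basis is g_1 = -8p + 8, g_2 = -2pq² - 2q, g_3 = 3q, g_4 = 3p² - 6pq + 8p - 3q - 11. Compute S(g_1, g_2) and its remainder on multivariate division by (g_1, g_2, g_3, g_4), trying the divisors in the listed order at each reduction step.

S(g_1, g_2) = -q² - q; remainder on division = 0.

lcm(LM(g_1), LM(g_2)) = pq².
S = (lcm/LT(g_1))·g_1 − (lcm/LT(g_2))·g_2 = -q² - q.
Reduce S modulo (g_1, g_2, g_3, g_4) in that order:
  leading term q²: subtract (-⅓q)·g_3 from -q² - q → -q
  leading term q: subtract (-⅓)·g_3 from -q → 0
The remainder is 0, so this S-polynomial contributes no new basis element.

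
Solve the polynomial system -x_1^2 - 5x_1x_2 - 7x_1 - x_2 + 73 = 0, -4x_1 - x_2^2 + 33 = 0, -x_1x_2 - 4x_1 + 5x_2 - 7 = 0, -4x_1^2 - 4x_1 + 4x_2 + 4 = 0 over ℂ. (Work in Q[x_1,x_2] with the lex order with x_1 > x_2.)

{(2, 5)}

Compute a lex Gröbner basis by Buchberger's algorithm.
f_1 = -x_1^2 - 5x_1x_2 - 7x_1 - x_2 + 73, LT = x_1^2.
f_2 = -4x_1 - x_2^2 + 33, LT = x_1.
f_3 = -x_1x_2 - 4x_1 + 5x_2 - 7, LT = x_1x_2.
f_4 = -4x_1^2 - 4x_1 + 4x_2 + 4, LT = x_1^2.

S(f_1,f_2): lcm = x_1^2. S = -1/4x_1x_2^2 + 5x_1x_2 + 61/4x_1 + x_2 - 73.
  leading term x_1x_2^2: subtract (1/16x_2^2)·f_2 from -1/4x_1x_2^2 + 5x_1x_2 + 61/4x_1 + x_2 - 73 → 5x_1x_2 + 61/4x_1 + 1/16x_2^4 - 33/16x_2^2 + x_2 - 73
  leading term x_1x_2: subtract (-5/4x_2)·f_2 from 5x_1x_2 + 61/4x_1 + 1/16x_2^4 - 33/16x_2^2 + x_2 - 73 → 61/4x_1 + 1/16x_2^4 - 5/4x_2^3 - 33/16x_2^2 + 169/4x_2 - 73
  leading term x_1: subtract (-61/16)·f_2 from 61/4x_1 + 1/16x_2^4 - 5/4x_2^3 - 33/16x_2^2 + 169/4x_2 - 73 → 1/16x_2^4 - 5/4x_2^3 - 47/8x_2^2 + 169/4x_2 + 845/16
  leading term x_2^4: no divisor's leading term divides it; move 1/16x_2^4 to the remainder.
  leading term x_2^3: no divisor's leading term divides it; move -5/4x_2^3 to the remainder.
  leading term x_2^2: no divisor's leading term divides it; move -47/8x_2^2 to the remainder.
  leading term x_2: no divisor's leading term divides it; move 169/4x_2 to the remainder.
  leading term 1: no divisor's leading term divides it; move 845/16 to the remainder.
  remainder 1/16x_2^4 - 5/4x_2^3 - 47/8x_2^2 + 169/4x_2 + 845/16 ≠ 0; add h_5 = 1/16x_2^4 - 5/4x_2^3 - 47/8x_2^2 + 169/4x_2 + 845/16 to the basis.

S(f_1,f_3): lcm = x_1^2x_2. S = -4x_1^2 + 5x_1x_2^2 + 12x_1x_2 - 7x_1 + x_2^2 - 73x_2.
  leading term x_1^2: subtract (4)·f_1 from -4x_1^2 + 5x_1x_2^2 + 12x_1x_2 - 7x_1 + x_2^2 - 73x_2 → 5x_1x_2^2 + 32x_1x_2 + 21x_1 + x_2^2 - 69x_2 - 292
  leading term x_1x_2^2: subtract (-5/4x_2^2)·f_2 from 5x_1x_2^2 + 32x_1x_2 + 21x_1 + x_2^2 - 69x_2 - 292 → 32x_1x_2 + 21x_1 - 5/4x_2^4 + 169/4x_2^2 - 69x_2 - 292
  leading term x_1x_2: subtract (-8x_2)·f_2 from 32x_1x_2 + 21x_1 - 5/4x_2^4 + 169/4x_2^2 - 69x_2 - 292 → 21x_1 - 5/4x_2^4 - 8x_2^3 + 169/4x_2^2 + 195x_2 - 292
  leading term x_1: subtract (-21/4)·f_2 from 21x_1 - 5/4x_2^4 - 8x_2^3 + 169/4x_2^2 + 195x_2 - 292 → -5/4x_2^4 - 8x_2^3 + 37x_2^2 + 195x_2 - 475/4
  leading term x_2^4: subtract (-20)·h_5 from -5/4x_2^4 - 8x_2^3 + 37x_2^2 + 195x_2 - 475/4 → -33x_2^3 - 161/2x_2^2 + 1040x_2 + 1875/2
  leading term x_2^3: no divisor's leading term divides it; move -33x_2^3 to the remainder.
  leading term x_2^2: no divisor's leading term divides it; move -161/2x_2^2 to the remainder.
  leading term x_2: no divisor's leading term divides it; move 1040x_2 to the remainder.
  leading term 1: no divisor's leading term divides it; move 1875/2 to the remainder.
  remainder -33x_2^3 - 161/2x_2^2 + 1040x_2 + 1875/2 ≠ 0; add h_6 = -33x_2^3 - 161/2x_2^2 + 1040x_2 + 1875/2 to the basis.

S(f_1,f_4): lcm = x_1^2. S = 5x_1x_2 + 6x_1 + 2x_2 - 72.
  leading term x_1x_2: subtract (-5/4x_2)·f_2 from 5x_1x_2 + 6x_1 + 2x_2 - 72 → 6x_1 - 5/4x_2^3 + 173/4x_2 - 72
  leading term x_1: subtract (-3/2)·f_2 from 6x_1 - 5/4x_2^3 + 173/4x_2 - 72 → -5/4x_2^3 - 3/2x_2^2 + 173/4x_2 - 45/2
  leading term x_2^3: subtract (5/132)·h_6 from -5/4x_2^3 - 3/2x_2^2 + 173/4x_2 - 45/2 → 409/264x_2^2 + 509/132x_2 - 5105/88
  leading term x_2^2: no divisor's leading term divides it; move 409/264x_2^2 to the remainder.
  leading term x_2: no divisor's leading term divides it; move 509/132x_2 to the remainder.
  leading term 1: no divisor's leading term divides it; move -5105/88 to the remainder.
  remainder 409/264x_2^2 + 509/132x_2 - 5105/88 ≠ 0; add h_7 = 409/264x_2^2 + 509/132x_2 - 5105/88 to the basis.

S(f_2,f_3): lcm = x_1x_2. S = -4x_1 + 1/4x_2^3 - 13/4x_2 - 7.
  leading term x_1: subtract (1)·f_2 from -4x_1 + 1/4x_2^3 - 13/4x_2 - 7 → 1/4x_2^3 + x_2^2 - 13/4x_2 - 40
  leading term x_2^3: subtract (-1/132)·h_6 from 1/4x_2^3 + x_2^2 - 13/4x_2 - 40 → 103/264x_2^2 + 611/132x_2 - 2895/88
  leading term x_2^2: subtract (103/409)·h_7 from 103/264x_2^2 + 611/132x_2 - 2895/88 → 1496/409x_2 - 7480/409
  leading term x_2: no divisor's leading term divides it; move 1496/409x_2 to the remainder.
  leading term 1: no divisor's leading term divides it; move -7480/409 to the remainder.
  remainder 1496/409x_2 - 7480/409 ≠ 0; add h_8 = 1496/409x_2 - 7480/409 to the basis.

The other S-polynomials (S(f_2,f_4), S(f_3,f_4), S(f_1,h_5), S(f_2,h_5), S(f_3,h_5), S(f_4,h_5), S(f_1,h_6), S(f_2,h_6), S(f_3,h_6), S(f_4,h_6), S(h_5,h_6), S(f_1,h_7), S(f_2,h_7), S(f_3,h_7), S(f_4,h_7), S(h_5,h_7), S(h_6,h_7), S(f_1,h_8), S(f_2,h_8), S(f_3,h_8), S(f_4,h_8), S(h_5,h_8), S(h_6,h_8), S(h_7,h_8)) all reduce to 0 modulo the current basis, so we have a Gröbner basis.
Inter-reduce: drop elements whose leading term is divisible by another's, tail-reduce, and make monic.
Reduced Gröbner basis: {x_1 - 2, x_2 - 5}.

The lex basis is triangular: the last element involves only x_2. Solving x_2 - 5 = 0 gives x_2 ∈ {5}; substituting each value into the earlier elements determines the remaining variables.
  x_2 = 5: the earlier basis element becomes x_1 - 2 = 0, giving x_1 = 2 — point (2, 5).
Substituting each solution back into the original system confirms all equations vanish.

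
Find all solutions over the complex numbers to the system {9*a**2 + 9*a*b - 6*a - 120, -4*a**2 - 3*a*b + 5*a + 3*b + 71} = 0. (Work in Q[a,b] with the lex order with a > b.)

{(-5, 3), (5/2 - sqrt(57)/2, -6 - sqrt(57)/3), (5/2 + sqrt(57)/2, -6 + sqrt(57)/3)}

Compute a lex Gröbner basis by Buchberger's algorithm.
f_1 = 9*a**2 + 9*a*b - 6*a - 120, LT = a**2.
f_2 = -4*a**2 - 3*a*b + 5*a + 3*b + 71, LT = a**2.

S(f_1,f_2): lcm = a**2. S = 1/4*a*b + 7/12*a + 3/4*b + 53/12.
  leading term a*b: no divisor's leading term divides it; move 1/4*a*b to the remainder.
  leading term a: no divisor's leading term divides it; move 7/12*a to the remainder.
  leading term b: no divisor's leading term divides it; move 3/4*b to the remainder.
  leading term 1: no divisor's leading term divides it; move 53/12 to the remainder.
  remainder 1/4*a*b + 7/12*a + 3/4*b + 53/12 ≠ 0; add h_3 = 1/4*a*b + 7/12*a + 3/4*b + 53/12 to the basis.

S(f_1,h_3): lcm = a**2*b. S = -7/3*a**2 + a*b**2 - 11/3*a*b - 53/3*a - 40/3*b.
  leading term a**2: subtract (-7/27)·f_1 from -7/3*a**2 + a*b**2 - 11/3*a*b - 53/3*a - 40/3*b → a*b**2 - 4/3*a*b - 173/9*a - 40/3*b - 280/9
  leading term a*b**2: subtract (4*b)·h_3 from a*b**2 - 4/3*a*b - 173/9*a - 40/3*b - 280/9 → -11/3*a*b - 173/9*a - 3*b**2 - 31*b - 280/9
  leading term a*b: subtract (-44/3)·h_3 from -11/3*a*b - 173/9*a - 3*b**2 - 31*b - 280/9 → -32/3*a - 3*b**2 - 20*b + 101/3
  leading term a: no divisor's leading term divides it; move -32/3*a to the remainder.
  leading term b**2: no divisor's leading term divides it; move -3*b**2 to the remainder.
  leading term b: no divisor's leading term divides it; move -20*b to the remainder.
  leading term 1: no divisor's leading term divides it; move 101/3 to the remainder.
  remainder -32/3*a - 3*b**2 - 20*b + 101/3 ≠ 0; add h_4 = -32/3*a - 3*b**2 - 20*b + 101/3 to the basis.

S(h_3,h_4): lcm = a*b. S = 7/3*a - 9/32*b**3 - 15/8*b**2 + 197/32*b + 53/3.
  leading term a: subtract (-7/32)·h_4 from 7/3*a - 9/32*b**3 - 15/8*b**2 + 197/32*b + 53/3 → -9/32*b**3 - 81/32*b**2 + 57/32*b + 801/32
  leading term b**3: no divisor's leading term divides it; move -9/32*b**3 to the remainder.
  leading term b**2: no divisor's leading term divides it; move -81/32*b**2 to the remainder.
  leading term b: no divisor's leading term divides it; move 57/32*b to the remainder.
  leading term 1: no divisor's leading term divides it; move 801/32 to the remainder.
  remainder -9/32*b**3 - 81/32*b**2 + 57/32*b + 801/32 ≠ 0; add h_5 = -9/32*b**3 - 81/32*b**2 + 57/32*b + 801/32 to the basis.

The other S-polynomials (S(f_2,h_3), S(f_1,h_4), S(f_2,h_4), S(f_1,h_5), S(f_2,h_5), S(h_3,h_5), S(h_4,h_5)) all reduce to 0 modulo the current basis, so we have a Gröbner basis.
Inter-reduce: drop elements whose leading term is divisible by another's, tail-reduce, and make monic.
Reduced Gröbner basis: {a + 9/32*b**2 + 15/8*b - 101/32, b**3 + 9*b**2 - 19/3*b - 89}.

The lex basis is triangular: the last element involves only b. Solving b**3 + 9*b**2 - 19/3*b - 89 = 0 gives b ∈ {3, -6 - sqrt(57)/3, -6 + sqrt(57)/3}; substituting each value into the earlier elements determines the remaining variables.
  b = 3: the earlier basis element becomes a + 5 = 0, giving a = -5 — point (-5, 3).
  b = -6 - sqrt(57)/3: the earlier basis element becomes a - 5/2 + sqrt(57)/2 = 0, giving a = 5/2 - sqrt(57)/2 — point (5/2 - sqrt(57)/2, -6 - sqrt(57)/3).
  b = -6 + sqrt(57)/3: the earlier basis element becomes a - sqrt(57)/2 - 5/2 = 0, giving a = 5/2 + sqrt(57)/2 — point (5/2 + sqrt(57)/2, -6 + sqrt(57)/3).
This is the nonlinear analogue of row-reducing a linear system.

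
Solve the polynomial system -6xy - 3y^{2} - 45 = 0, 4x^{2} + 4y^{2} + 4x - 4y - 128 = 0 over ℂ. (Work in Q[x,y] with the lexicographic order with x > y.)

Compute a lex Gröbner basis by Buchberger's algorithm.
f_1 = -6xy - 3y^{2} - 45, LT = xy.
f_2 = 4x^{2} + 4x + 4y^{2} - 4y - 128, LT = x^{2}.

S(f_1,f_2): lcm = x^{2}y. S = \tfrac{1}{2}xy^{2} - xy + \tfrac{15}{2}x - y^{3} + y^{2} + 32y.
  leading term xy^{2}: subtract (-\tfrac{1}{12}y)·f_1 from \tfrac{1}{2}xy^{2} - xy + \tfrac{15}{2}x - y^{3} + y^{2} + 32y → -xy + \tfrac{15}{2}x - \tfrac{5}{4}y^{3} + y^{2} + \tfrac{113}{4}y
  leading term xy: subtract (\tfrac{1}{6})·f_1 from -xy + \tfrac{15}{2}x - \tfrac{5}{4}y^{3} + y^{2} + \tfrac{113}{4}y → \tfrac{15}{2}x - \tfrac{5}{4}y^{3} + \tfrac{3}{2}y^{2} + \tfrac{113}{4}y + \tfrac{15}{2}
  leading term x: no divisor's leading term divides it; move \tfrac{15}{2}x to the remainder.
  leading term y^{3}: no divisor's leading term divides it; move -\tfrac{5}{4}y^{3} to the remainder.
  leading term y^{2}: no divisor's leading term divides it; move \tfrac{3}{2}y^{2} to the remainder.
  leading term y: no divisor's leading term divides it; move \tfrac{113}{4}y to the remainder.
  leading term 1: no divisor's leading term divides it; move \tfrac{15}{2} to the remainder.
  remainder \tfrac{15}{2}x - \tfrac{5}{4}y^{3} + \tfrac{3}{2}y^{2} + \tfrac{113}{4}y + \tfrac{15}{2} ≠ 0; add h_3 = \tfrac{15}{2}x - \tfrac{5}{4}y^{3} + \tfrac{3}{2}y^{2} + \tfrac{113}{4}y + \tfrac{15}{2} to the basis.

S(f_1,h_3): lcm = xy. S = \tfrac{1}{6}y^{4} - \tfrac{1}{5}y^{3} - \tfrac{49}{15}y^{2} - y + \tfrac{15}{2}.
  leading term y^{4}: no divisor's leading term divides it; move \tfrac{1}{6}y^{4} to the remainder.
  leading term y^{3}: no divisor's leading term divides it; move -\tfrac{1}{5}y^{3} to the remainder.
  leading term y^{2}: no divisor's leading term divides it; move -\tfrac{49}{15}y^{2} to the remainder.
  leading term y: no divisor's leading term divides it; move -y to the remainder.
  leading term 1: no divisor's leading term divides it; move \tfrac{15}{2} to the remainder.
  remainder \tfrac{1}{6}y^{4} - \tfrac{1}{5}y^{3} - \tfrac{49}{15}y^{2} - y + \tfrac{15}{2} ≠ 0; add h_4 = \tfrac{1}{6}y^{4} - \tfrac{1}{5}y^{3} - \tfrac{49}{15}y^{2} - y + \tfrac{15}{2} to the basis.

The other S-polynomials (S(f_2,h_3), S(f_1,h_4), S(f_2,h_4), S(h_3,h_4)) all reduce to 0 modulo the current basis, so we have a Gröbner basis.
Inter-reduce: drop elements whose leading term is divisible by another's, tail-reduce, and make monic.
Reduced Gröbner basis: {x - \tfrac{1}{6}y^{3} + \tfrac{1}{5}y^{2} + \tfrac{113}{30}y + 1, y^{4} - \tfrac{6}{5}y^{3} - \tfrac{98}{5}y^{2} - 6y + 45}.

Since the basis is lex-ordered, y^{4} - \tfrac{6}{5}y^{3} - \tfrac{98}{5}y^{2} - 6y + 45 is univariate in y. Its roots are {-3, 5, -2/5 + sqrt(79)/5, -sqrt(79)/5 - 2/5}. Back-substituting each root into the other basis elements fixes the other coordinates.
  y = -3: the earlier basis element becomes x - 4 = 0, giving x = 4 — point (4, -3).
  y = 5: the earlier basis element becomes x + 4 = 0, giving x = -4 — point (-4, 5).
  y = -2/5 + sqrt(79)/5: the earlier basis element becomes x + 4/5 + 3*sqrt(79)/5 = 0, giving x = -3*sqrt(79)/5 - 4/5 — point (-3*sqrt(79)/5 - 4/5, -2/5 + sqrt(79)/5).
  y = -sqrt(79)/5 - 2/5: the earlier basis element becomes x - 3*sqrt(79)/5 + 4/5 = 0, giving x = -4/5 + 3*sqrt(79)/5 — point (-4/5 + 3*sqrt(79)/5, -sqrt(79)/5 - 2/5).
Substituting each solution back into the original system confirms all equations vanish.

{(4, -3), (-4, 5), (-3*sqrt(79)/5 - 4/5, -2/5 + sqrt(79)/5), (-4/5 + 3*sqrt(79)/5, -sqrt(79)/5 - 2/5)}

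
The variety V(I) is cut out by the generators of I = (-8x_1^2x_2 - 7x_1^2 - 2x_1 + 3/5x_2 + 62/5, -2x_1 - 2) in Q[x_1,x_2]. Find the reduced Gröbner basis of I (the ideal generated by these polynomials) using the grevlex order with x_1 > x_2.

G = {x_1 + 1, x_2 - 1}

The reduced Gröbner basis is the canonical form of the ideal for this ordering.

f_1 = -8x_1^2x_2 - 7x_1^2 - 2x_1 + 3/5x_2 + 62/5, LT = x_1^2x_2.
f_2 = -2x_1 - 2, LT = x_1.

S(f_1,f_2): lcm = x_1^2x_2. S = 7/8x_1^2 - x_1x_2 + 1/4x_1 - 3/40x_2 - 31/20.
  leading term x_1^2: subtract (-7/16x_1)·f_2 from 7/8x_1^2 - x_1x_2 + 1/4x_1 - 3/40x_2 - 31/20 → -x_1x_2 - 5/8x_1 - 3/40x_2 - 31/20
  leading term x_1x_2: subtract (1/2x_2)·f_2 from -x_1x_2 - 5/8x_1 - 3/40x_2 - 31/20 → -5/8x_1 + 37/40x_2 - 31/20
  leading term x_1: subtract (5/16)·f_2 from -5/8x_1 + 37/40x_2 - 31/20 → 37/40x_2 - 37/40
  leading term x_2: no divisor's leading term divides it; move 37/40x_2 to the remainder.
  leading term 1: no divisor's leading term divides it; move -37/40 to the remainder.
  remainder 37/40x_2 - 37/40 ≠ 0; add g_3 = 37/40x_2 - 37/40 to the basis.

S(f_1,g_3): lcm = x_1^2x_2. S = 15/8x_1^2 + 1/4x_1 - 3/40x_2 - 31/20.
  leading term x_1^2: subtract (-15/16x_1)·f_2 from 15/8x_1^2 + 1/4x_1 - 3/40x_2 - 31/20 → -13/8x_1 - 3/40x_2 - 31/20
  leading term x_1: subtract (13/16)·f_2 from -13/8x_1 - 3/40x_2 - 31/20 → -3/40x_2 + 3/40
  leading term x_2: subtract (-3/37)·g_3 from -3/40x_2 + 3/40 → 0
  remainder 0.

S(f_2,g_3): leading monomials are coprime, so the S-polynomial reduces to 0 (Buchberger's first criterion).
Every S-polynomial of the final basis reduces to 0, so we have a Gröbner basis.
Inter-reduce: drop elements whose leading term is divisible by another's, tail-reduce, and make monic.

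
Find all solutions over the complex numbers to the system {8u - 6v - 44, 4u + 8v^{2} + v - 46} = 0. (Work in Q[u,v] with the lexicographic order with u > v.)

{(4, -2), (53/8, 3/2)}

Compute a lex Gröbner basis by Buchberger's algorithm.
f_1 = 8u - 6v - 44, LT = u.
f_2 = 4u + 8v^{2} + v - 46, LT = u.

S(f_1,f_2): lcm = u. S = -2v^{2} - v + 6.
  leading term v^{2}: no divisor's leading term divides it; move -2v^{2} to the remainder.
  leading term v: no divisor's leading term divides it; move -v to the remainder.
  leading term 1: no divisor's leading term divides it; move 6 to the remainder.
  remainder -2v^{2} - v + 6 ≠ 0; add h_3 = -2v^{2} - v + 6 to the basis.

The other S-polynomials (S(f_1,h_3), S(f_2,h_3)) all reduce to 0 modulo the current basis, so we have a Gröbner basis.
Inter-reduce: drop elements whose leading term is divisible by another's, tail-reduce, and make monic.
Reduced Gröbner basis: {u - \tfrac{3}{4}v - \tfrac{11}{2}, v^{2} + \tfrac{1}{2}v - 3}.

Elimination: the polynomial v^{2} + \tfrac{1}{2}v - 3 lies in the elimination ideal for v, so v ∈ {-2, 3/2}. For each such v, the remaining basis elements (now univariate) give the rest of the solution.
  v = -2: the earlier basis element becomes u - 4 = 0, giving u = 4 — point (4, -2).
  v = 3/2: the earlier basis element becomes u - \tfrac{53}{8} = 0, giving u = 53/8 — point (53/8, 3/2).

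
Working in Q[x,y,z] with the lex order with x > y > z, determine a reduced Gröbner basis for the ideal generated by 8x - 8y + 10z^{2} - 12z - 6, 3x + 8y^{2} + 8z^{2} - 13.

f_1 = 8x - 8y + 10z^{2} - 12z - 6, LT = x.
f_2 = 3x + 8y^{2} + 8z^{2} - 13, LT = x.

S(f_1,f_2): lcm = x. S = -\tfrac{8}{3}y^{2} - y - \tfrac{17}{12}z^{2} - \tfrac{3}{2}z + \tfrac{43}{12}.
  leading term y^{2}: no divisor's leading term divides it; move -\tfrac{8}{3}y^{2} to the remainder.
  leading term y: no divisor's leading term divides it; move -y to the remainder.
  leading term z^{2}: no divisor's leading term divides it; move -\tfrac{17}{12}z^{2} to the remainder.
  leading term z: no divisor's leading term divides it; move -\tfrac{3}{2}z to the remainder.
  leading term 1: no divisor's leading term divides it; move \tfrac{43}{12} to the remainder.
  remainder -\tfrac{8}{3}y^{2} - y - \tfrac{17}{12}z^{2} - \tfrac{3}{2}z + \tfrac{43}{12} ≠ 0; add g_3 = -\tfrac{8}{3}y^{2} - y - \tfrac{17}{12}z^{2} - \tfrac{3}{2}z + \tfrac{43}{12} to the basis.

The other S-polynomials (S(f_1,g_3), S(f_2,g_3)) all reduce to 0 modulo the current basis, so we have a Gröbner basis.
Inter-reduce: drop elements whose leading term is divisible by another's, tail-reduce, and make monic.

G = {x - y + \tfrac{5}{4}z^{2} - \tfrac{3}{2}z - \tfrac{3}{4}, y^{2} + \tfrac{3}{8}y + \tfrac{17}{32}z^{2} + \tfrac{9}{16}z - \tfrac{43}{32}}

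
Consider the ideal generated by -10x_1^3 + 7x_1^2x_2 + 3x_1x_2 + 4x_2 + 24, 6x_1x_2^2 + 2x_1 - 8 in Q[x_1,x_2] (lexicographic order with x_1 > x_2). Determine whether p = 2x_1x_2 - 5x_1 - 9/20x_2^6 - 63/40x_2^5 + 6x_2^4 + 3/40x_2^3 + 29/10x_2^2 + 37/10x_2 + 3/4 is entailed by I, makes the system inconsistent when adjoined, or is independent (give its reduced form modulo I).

First compute the reduced Gröbner basis of I by Buchberger's algorithm.
f_1 = -10x_1^3 + 7x_1^2x_2 + 3x_1x_2 + 4x_2 + 24, LT = x_1^3.
f_2 = 6x_1x_2^2 + 2x_1 - 8, LT = x_1x_2^2.

S(f_1,f_2): lcm = x_1^3x_2^2. S = -1/3x_1^3 - 7/10x_1^2x_2^3 + 4/3x_1^2 - 3/10x_1x_2^3 - 2/5x_2^3 - 12/5x_2^2.
  leading term x_1^3: subtract (1/30)·f_1 from -1/3x_1^3 - 7/10x_1^2x_2^3 + 4/3x_1^2 - 3/10x_1x_2^3 - 2/5x_2^3 - 12/5x_2^2 → -7/10x_1^2x_2^3 - 7/30x_1^2x_2 + 4/3x_1^2 - 3/10x_1x_2^3 - 1/10x_1x_2 - 2/5x_2^3 - 12/5x_2^2 - 2/15x_2 - 4/5
  leading term x_1^2x_2^3: subtract (-7/60x_1x_2)·f_2 from -7/10x_1^2x_2^3 - 7/30x_1^2x_2 + 4/3x_1^2 - 3/10x_1x_2^3 - 1/10x_1x_2 - 2/5x_2^3 - 12/5x_2^2 - 2/15x_2 - 4/5 → 4/3x_1^2 - 3/10x_1x_2^3 - 31/30x_1x_2 - 2/5x_2^3 - 12/5x_2^2 - 2/15x_2 - 4/5
  leading term x_1^2: no divisor's leading term divides it; move 4/3x_1^2 to the remainder.
  leading term x_1x_2^3: subtract (-1/20x_2)·f_2 from -3/10x_1x_2^3 - 31/30x_1x_2 - 2/5x_2^3 - 12/5x_2^2 - 2/15x_2 - 4/5 → -14/15x_1x_2 - 2/5x_2^3 - 12/5x_2^2 - 8/15x_2 - 4/5
  leading term x_1x_2: no divisor's leading term divides it; move -14/15x_1x_2 to the remainder.
  leading term x_2^3: no divisor's leading term divides it; move -2/5x_2^3 to the remainder.
  leading term x_2^2: no divisor's leading term divides it; move -12/5x_2^2 to the remainder.
  leading term x_2: no divisor's leading term divides it; move -8/15x_2 to the remainder.
  leading term 1: no divisor's leading term divides it; move -4/5 to the remainder.
  remainder 4/3x_1^2 - 14/15x_1x_2 - 2/5x_2^3 - 12/5x_2^2 - 8/15x_2 - 4/5 ≠ 0; add h_3 = 4/3x_1^2 - 14/15x_1x_2 - 2/5x_2^3 - 12/5x_2^2 - 8/15x_2 - 4/5 to the basis.

S(f_2,h_3): lcm = x_1^2x_2^2. S = 1/3x_1^2 + 7/10x_1x_2^3 - 4/3x_1 + 3/10x_2^5 + 9/5x_2^4 + 2/5x_2^3 + 3/5x_2^2.
  leading term x_1^2: subtract (1/4)·h_3 from 1/3x_1^2 + 7/10x_1x_2^3 - 4/3x_1 + 3/10x_2^5 + 9/5x_2^4 + 2/5x_2^3 + 3/5x_2^2 → 7/10x_1x_2^3 + 7/30x_1x_2 - 4/3x_1 + 3/10x_2^5 + 9/5x_2^4 + 1/2x_2^3 + 6/5x_2^2 + 2/15x_2 + 1/5
  leading term x_1x_2^3: subtract (7/60x_2)·f_2 from 7/10x_1x_2^3 + 7/30x_1x_2 - 4/3x_1 + 3/10x_2^5 + 9/5x_2^4 + 1/2x_2^3 + 6/5x_2^2 + 2/15x_2 + 1/5 → -4/3x_1 + 3/10x_2^5 + 9/5x_2^4 + 1/2x_2^3 + 6/5x_2^2 + 16/15x_2 + 1/5
  leading term x_1: no divisor's leading term divides it; move -4/3x_1 to the remainder.
  leading term x_2^5: no divisor's leading term divides it; move 3/10x_2^5 to the remainder.
  leading term x_2^4: no divisor's leading term divides it; move 9/5x_2^4 to the remainder.
  leading term x_2^3: no divisor's leading term divides it; move 1/2x_2^3 to the remainder.
  leading term x_2^2: no divisor's leading term divides it; move 6/5x_2^2 to the remainder.
  leading term x_2: no divisor's leading term divides it; move 16/15x_2 to the remainder.
  leading term 1: no divisor's leading term divides it; move 1/5 to the remainder.
  remainder -4/3x_1 + 3/10x_2^5 + 9/5x_2^4 + 1/2x_2^3 + 6/5x_2^2 + 16/15x_2 + 1/5 ≠ 0; add h_4 = -4/3x_1 + 3/10x_2^5 + 9/5x_2^4 + 1/2x_2^3 + 6/5x_2^2 + 16/15x_2 + 1/5 to the basis.

S(f_2,h_4): lcm = x_1x_2^2. S = 1/3x_1 + 9/40x_2^7 + 27/20x_2^6 + 3/8x_2^5 + 9/10x_2^4 + 4/5x_2^3 + 3/20x_2^2 - 4/3.
  leading term x_1: subtract (-1/4)·h_4 from 1/3x_1 + 9/40x_2^7 + 27/20x_2^6 + 3/8x_2^5 + 9/10x_2^4 + 4/5x_2^3 + 3/20x_2^2 - 4/3 → 9/40x_2^7 + 27/20x_2^6 + 9/20x_2^5 + 27/20x_2^4 + 37/40x_2^3 + 9/20x_2^2 + 4/15x_2 - 77/60
  leading term x_2^7: no divisor's leading term divides it; move 9/40x_2^7 to the remainder.
  leading term x_2^6: no divisor's leading term divides it; move 27/20x_2^6 to the remainder.
  leading term x_2^5: no divisor's leading term divides it; move 9/20x_2^5 to the remainder.
  leading term x_2^4: no divisor's leading term divides it; move 27/20x_2^4 to the remainder.
  leading term x_2^3: no divisor's leading term divides it; move 37/40x_2^3 to the remainder.
  leading term x_2^2: no divisor's leading term divides it; move 9/20x_2^2 to the remainder.
  leading term x_2: no divisor's leading term divides it; move 4/15x_2 to the remainder.
  leading term 1: no divisor's leading term divides it; move -77/60 to the remainder.
  remainder 9/40x_2^7 + 27/20x_2^6 + 9/20x_2^5 + 27/20x_2^4 + 37/40x_2^3 + 9/20x_2^2 + 4/15x_2 - 77/60 ≠ 0; add h_5 = 9/40x_2^7 + 27/20x_2^6 + 9/20x_2^5 + 27/20x_2^4 + 37/40x_2^3 + 9/20x_2^2 + 4/15x_2 - 77/60 to the basis.

The other S-polynomials (S(f_1,h_3), S(f_1,h_4), S(h_3,h_4), S(f_1,h_5), S(f_2,h_5), S(h_3,h_5), S(h_4,h_5)) all reduce to 0 modulo the current basis, so we have a Gröbner basis.
Inter-reduce: drop elements whose leading term is divisible by another's, tail-reduce, and make monic.
Reduced Gröbner basis: {x_1 - 9/40x_2^5 - 27/20x_2^4 - 3/8x_2^3 - 9/10x_2^2 - 4/5x_2 - 3/20, x_2^7 + 6x_2^6 + 2x_2^5 + 6x_2^4 + 37/9x_2^3 + 2x_2^2 + 32/27x_2 - 154/27}.
Label its elements g_1 = x_1 - 9/40x_2^5 - 27/20x_2^4 - 3/8x_2^3 - 9/10x_2^2 - 4/5x_2 - 3/20, g_2 = x_2^7 + 6x_2^6 + 2x_2^5 + 6x_2^4 + 37/9x_2^3 + 2x_2^2 + 32/27x_2 - 154/27.

Reduce p = 2x_1x_2 - 5x_1 - 9/20x_2^6 - 63/40x_2^5 + 6x_2^4 + 3/40x_2^3 + 29/10x_2^2 + 37/10x_2 + 3/4 modulo G:
  leading term x_1x_2: subtract (2x_2)·g_1 from 2x_1x_2 - 5x_1 - 9/20x_2^6 - 63/40x_2^5 + 6x_2^4 + 3/40x_2^3 + 29/10x_2^2 + 37/10x_2 + 3/4 → -5x_1 + 9/8x_2^5 + 27/4x_2^4 + 15/8x_2^3 + 9/2x_2^2 + 4x_2 + 3/4
  leading term x_1: subtract (-5)·g_1 from -5x_1 + 9/8x_2^5 + 27/4x_2^4 + 15/8x_2^3 + 9/2x_2^2 + 4x_2 + 3/4 → 0
  normal form = 0.
Since the normal form is 0, p ∈ I.

Ideal membership is decidable via reduction modulo a Gröbner basis.

2x_1x_2 - 5x_1 - 9/20x_2^6 - 63/40x_2^5 + 6x_2^4 + 3/40x_2^3 + 29/10x_2^2 + 37/10x_2 + 3/4 lies in I (it reduces to 0).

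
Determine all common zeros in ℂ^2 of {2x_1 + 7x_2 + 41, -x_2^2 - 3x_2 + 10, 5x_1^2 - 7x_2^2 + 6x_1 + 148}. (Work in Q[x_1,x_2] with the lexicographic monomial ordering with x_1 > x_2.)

{(-3, -5)}

Compute a lex Gröbner basis by Buchberger's algorithm.
f_1 = 2x_1 + 7x_2 + 41, LT = x_1.
f_2 = -x_2^2 - 3x_2 + 10, LT = x_2^2.
f_3 = 5x_1^2 + 6x_1 - 7x_2^2 + 148, LT = x_1^2.

S(f_1,f_3): lcm = x_1^2. S = 7/2x_1x_2 + 193/10x_1 + 7/5x_2^2 - 148/5.
  leading term x_1x_2: subtract (7/4x_2)·f_1 from 7/2x_1x_2 + 193/10x_1 + 7/5x_2^2 - 148/5 → 193/10x_1 - 217/20x_2^2 - 287/4x_2 - 148/5
  leading term x_1: subtract (193/20)·f_1 from 193/10x_1 - 217/20x_2^2 - 287/4x_2 - 148/5 → -217/20x_2^2 - 1393/10x_2 - 1701/4
  leading term x_2^2: subtract (217/20)·f_2 from -217/20x_2^2 - 1393/10x_2 - 1701/4 → -427/4x_2 - 2135/4
  leading term x_2: no divisor's leading term divides it; move -427/4x_2 to the remainder.
  leading term 1: no divisor's leading term divides it; move -2135/4 to the remainder.
  remainder -427/4x_2 - 2135/4 ≠ 0; add h_4 = -427/4x_2 - 2135/4 to the basis.

The other S-polynomials (S(f_1,f_2), S(f_2,f_3), S(f_1,h_4), S(f_2,h_4), S(f_3,h_4)) all reduce to 0 modulo the current basis, so we have a Gröbner basis.
Inter-reduce: drop elements whose leading term is divisible by another's, tail-reduce, and make monic.
Reduced Gröbner basis: {x_1 + 3, x_2 + 5}.

From the last basis element, x_2 + 5 = 0, so x_2 takes values in {-5}. Each choice, substituted upward through the basis, yields the corresponding point(s) of the solution set.
  x_2 = -5: the earlier basis element becomes x_1 + 3 = 0, giving x_1 = -3 — point (-3, -5).
Substituting each solution back into the original system confirms all equations vanish.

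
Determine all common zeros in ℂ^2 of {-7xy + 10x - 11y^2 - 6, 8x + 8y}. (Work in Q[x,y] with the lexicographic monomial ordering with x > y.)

{(3/2, -3/2), (1, -1)}

Compute a lex Gröbner basis by Buchberger's algorithm.
f_1 = -7xy + 10x - 11y^2 - 6, LT = xy.
f_2 = 8x + 8y, LT = x.

S(f_1,f_2): lcm = xy. S = -10/7x + 4/7y^2 + 6/7.
  reduce S modulo (f_1, f_2):
  remainder 4/7y^2 + 10/7y + 6/7 ≠ 0; add h_3 = 4/7y^2 + 10/7y + 6/7 to the basis.

The other S-polynomials (S(f_1,h_3), S(f_2,h_3)) all reduce to 0 modulo the current basis, so we have a Gröbner basis.
Inter-reduce: drop elements whose leading term is divisible by another's, tail-reduce, and make monic.
Reduced Gröbner basis: {x + y, y^2 + 5/2y + 3/2}.

Since the basis is lex-ordered, y^2 + 5/2y + 3/2 is univariate in y. Its roots are {-3/2, -1}. Back-substituting each root into the other basis elements fixes the other coordinates.
  y = -3/2: the earlier basis element becomes x - 3/2 = 0, giving x = 3/2 — point (3/2, -3/2).
  y = -1: the earlier basis element becomes x - 1 = 0, giving x = 1 — point (1, -1).
Zero-dimensionality of the ideal guarantees finitely many solutions over ℂ.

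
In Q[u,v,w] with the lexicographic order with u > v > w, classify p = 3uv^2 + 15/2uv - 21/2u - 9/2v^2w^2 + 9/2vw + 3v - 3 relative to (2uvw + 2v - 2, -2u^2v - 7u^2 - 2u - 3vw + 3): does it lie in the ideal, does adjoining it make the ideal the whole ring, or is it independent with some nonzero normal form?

3uv^2 + 15/2uv - 21/2u - 9/2v^2w^2 + 9/2vw + 3v - 3 lies in I (it reduces to 0).

First compute the reduced Gröbner basis of I by Buchberger's algorithm.
f_1 = 2uvw + 2v - 2, LT = uvw.
f_2 = -2u^2v - 7u^2 - 2u - 3vw + 3, LT = u^2v.

S(f_1,f_2): lcm = u^2vw. S = -7/2u^2w + uv - uw - u - 3/2vw^2 + 3/2w.
  leading term u^2w: no divisor's leading term divides it; move -7/2u^2w to the remainder.
  leading term uv: no divisor's leading term divides it; move uv to the remainder.
  leading term uw: no divisor's leading term divides it; move -uw to the remainder.
  leading term u: no divisor's leading term divides it; move -u to the remainder.
  leading term vw^2: no divisor's leading term divides it; move -3/2vw^2 to the remainder.
  leading term w: no divisor's leading term divides it; move 3/2w to the remainder.
  remainder -7/2u^2w + uv - uw - u - 3/2vw^2 + 3/2w ≠ 0; add h_3 = -7/2u^2w + uv - uw - u - 3/2vw^2 + 3/2w to the basis.

S(f_1,h_3): lcm = u^2vw. S = 2/7uv^2 - 2/7uvw + 5/7uv - u - 3/7v^2w^2 + 3/7vw.
  leading term uv^2: no divisor's leading term divides it; move 2/7uv^2 to the remainder.
  leading term uvw: subtract (-1/7)·f_1 from -2/7uvw + 5/7uv - u - 3/7v^2w^2 + 3/7vw → 5/7uv - u - 3/7v^2w^2 + 3/7vw + 2/7v - 2/7
  leading term uv: no divisor's leading term divides it; move 5/7uv to the remainder.
  leading term u: no divisor's leading term divides it; move -u to the remainder.
  leading term v^2w^2: no divisor's leading term divides it; move -3/7v^2w^2 to the remainder.
  leading term vw: no divisor's leading term divides it; move 3/7vw to the remainder.
  leading term v: no divisor's leading term divides it; move 2/7v to the remainder.
  leading term 1: no divisor's leading term divides it; move -2/7 to the remainder.
  remainder 2/7uv^2 + 5/7uv - u - 3/7v^2w^2 + 3/7vw + 2/7v - 2/7 ≠ 0; add h_4 = 2/7uv^2 + 5/7uv - u - 3/7v^2w^2 + 3/7vw + 2/7v - 2/7 to the basis.

S(f_1,h_4): lcm = uv^2w. S = -5/2uvw + 7/2uw + 3/2v^2w^3 + v^2 - 3/2vw^2 - vw - v + w.
  leading term uvw: subtract (-5/4)·f_1 from -5/2uvw + 7/2uw + 3/2v^2w^3 + v^2 - 3/2vw^2 - vw - v + w → 7/2uw + 3/2v^2w^3 + v^2 - 3/2vw^2 - vw + 3/2v + w - 5/2
  leading term uw: no divisor's leading term divides it; move 7/2uw to the remainder.
  leading term v^2w^3: no divisor's leading term divides it; move 3/2v^2w^3 to the remainder.
  leading term v^2: no divisor's leading term divides it; move v^2 to the remainder.
  leading term vw^2: no divisor's leading term divides it; move -3/2vw^2 to the remainder.
  leading term vw: no divisor's leading term divides it; move -vw to the remainder.
  leading term v: no divisor's leading term divides it; move 3/2v to the remainder.
  leading term w: no divisor's leading term divides it; move w to the remainder.
  leading term 1: no divisor's leading term divides it; move -5/2 to the remainder.
  remainder 7/2uw + 3/2v^2w^3 + v^2 - 3/2vw^2 - vw + 3/2v + w - 5/2 ≠ 0; add h_5 = 7/2uw + 3/2v^2w^3 + v^2 - 3/2vw^2 - vw + 3/2v + w - 5/2 to the basis.

S(f_1,h_5): lcm = uvw. S = -3/7v^3w^3 - 2/7v^3 + 3/7v^2w^2 + 2/7v^2w - 3/7v^2 - 2/7vw + 12/7v - 1.
  leading term v^3w^3: no divisor's leading term divides it; move -3/7v^3w^3 to the remainder.
  leading term v^3: no divisor's leading term divides it; move -2/7v^3 to the remainder.
  leading term v^2w^2: no divisor's leading term divides it; move 3/7v^2w^2 to the remainder.
  leading term v^2w: no divisor's leading term divides it; move 2/7v^2w to the remainder.
  leading term v^2: no divisor's leading term divides it; move -3/7v^2 to the remainder.
  leading term vw: no divisor's leading term divides it; move -2/7vw to the remainder.
  leading term v: no divisor's leading term divides it; move 12/7v to the remainder.
  leading term 1: no divisor's leading term divides it; move -1 to the remainder.
  remainder -3/7v^3w^3 - 2/7v^3 + 3/7v^2w^2 + 2/7v^2w - 3/7v^2 - 2/7vw + 12/7v - 1 ≠ 0; add h_6 = -3/7v^3w^3 - 2/7v^3 + 3/7v^2w^2 + 2/7v^2w - 3/7v^2 - 2/7vw + 12/7v - 1 to the basis.

The other S-polynomials (S(f_2,h_3), S(f_2,h_4), S(h_3,h_4), S(f_2,h_5), S(h_3,h_5), S(h_4,h_5), S(f_1,h_6), S(f_2,h_6), S(h_3,h_6), S(h_4,h_6), S(h_5,h_6)) all reduce to 0 modulo the current basis, so we have a Gröbner basis.
Inter-reduce: drop elements whose leading term is divisible by another's, tail-reduce, and make monic.
Reduced Gröbner basis: {u^2v + 7/2u^2 + u + 3/2vw - 3/2, uv^2 + 5/2uv - 7/2u - 3/2v^2w^2 + 3/2vw + v - 1, uw + 3/7v^2w^3 + 2/7v^2 - 3/7vw^2 - 2/7vw + 3/7v + 2/7w - 5/7, v^3w^3 + 2/3v^3 - v^2w^2 - 2/3v^2w + v^2 + 2/3vw - 4v + 7/3}.
Label its elements g_1 = u^2v + 7/2u^2 + u + 3/2vw - 3/2, g_2 = uv^2 + 5/2uv - 7/2u - 3/2v^2w^2 + 3/2vw + v - 1, g_3 = uw + 3/7v^2w^3 + 2/7v^2 - 3/7vw^2 - 2/7vw + 3/7v + 2/7w - 5/7, g_4 = v^3w^3 + 2/3v^3 - v^2w^2 - 2/3v^2w + v^2 + 2/3vw - 4v + 7/3.

Reduce p = 3uv^2 + 15/2uv - 21/2u - 9/2v^2w^2 + 9/2vw + 3v - 3 modulo G:
  leading term uv^2: subtract (3)·g_2 from 3uv^2 + 15/2uv - 21/2u - 9/2v^2w^2 + 9/2vw + 3v - 3 → 0
  normal form = 0.
Since the normal form is 0, p ∈ I.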